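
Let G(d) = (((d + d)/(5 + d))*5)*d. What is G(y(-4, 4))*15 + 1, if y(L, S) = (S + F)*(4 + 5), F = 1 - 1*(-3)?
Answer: 777677/77 ≈ 10100.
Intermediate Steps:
F = 4 (F = 1 + 3 = 4)
y(L, S) = 36 + 9*S (y(L, S) = (S + 4)*(4 + 5) = (4 + S)*9 = 36 + 9*S)
G(d) = 10*d**2/(5 + d) (G(d) = (((2*d)/(5 + d))*5)*d = ((2*d/(5 + d))*5)*d = (10*d/(5 + d))*d = 10*d**2/(5 + d))
G(y(-4, 4))*15 + 1 = (10*(36 + 9*4)**2/(5 + (36 + 9*4)))*15 + 1 = (10*(36 + 36)**2/(5 + (36 + 36)))*15 + 1 = (10*72**2/(5 + 72))*15 + 1 = (10*5184/77)*15 + 1 = (10*5184*(1/77))*15 + 1 = (51840/77)*15 + 1 = 777600/77 + 1 = 777677/77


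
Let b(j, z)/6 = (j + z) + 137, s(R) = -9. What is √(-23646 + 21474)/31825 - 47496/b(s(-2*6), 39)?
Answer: -7916/167 + 2*I*√543/31825 ≈ -47.401 + 0.0014644*I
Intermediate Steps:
b(j, z) = 822 + 6*j + 6*z (b(j, z) = 6*((j + z) + 137) = 6*(137 + j + z) = 822 + 6*j + 6*z)
√(-23646 + 21474)/31825 - 47496/b(s(-2*6), 39) = √(-23646 + 21474)/31825 - 47496/(822 + 6*(-9) + 6*39) = √(-2172)*(1/31825) - 47496/(822 - 54 + 234) = (2*I*√543)*(1/31825) - 47496/1002 = 2*I*√543/31825 - 47496*1/1002 = 2*I*√543/31825 - 7916/167 = -7916/167 + 2*I*√543/31825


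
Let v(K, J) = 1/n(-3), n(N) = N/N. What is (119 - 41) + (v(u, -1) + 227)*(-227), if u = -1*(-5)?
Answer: -51678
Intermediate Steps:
n(N) = 1
u = 5
v(K, J) = 1 (v(K, J) = 1/1 = 1)
(119 - 41) + (v(u, -1) + 227)*(-227) = (119 - 41) + (1 + 227)*(-227) = 78 + 228*(-227) = 78 - 51756 = -51678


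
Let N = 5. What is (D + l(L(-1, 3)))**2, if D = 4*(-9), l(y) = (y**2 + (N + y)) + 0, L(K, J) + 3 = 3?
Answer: 961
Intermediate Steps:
L(K, J) = 0 (L(K, J) = -3 + 3 = 0)
l(y) = 5 + y + y**2 (l(y) = (y**2 + (5 + y)) + 0 = (5 + y + y**2) + 0 = 5 + y + y**2)
D = -36
(D + l(L(-1, 3)))**2 = (-36 + (5 + 0 + 0**2))**2 = (-36 + (5 + 0 + 0))**2 = (-36 + 5)**2 = (-31)**2 = 961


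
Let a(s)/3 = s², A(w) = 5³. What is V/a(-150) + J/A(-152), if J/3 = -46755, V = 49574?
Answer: -37846763/33750 ≈ -1121.4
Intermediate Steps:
J = -140265 (J = 3*(-46755) = -140265)
A(w) = 125
a(s) = 3*s²
V/a(-150) + J/A(-152) = 49574/((3*(-150)²)) - 140265/125 = 49574/((3*22500)) - 140265*1/125 = 49574/67500 - 28053/25 = 49574*(1/67500) - 28053/25 = 24787/33750 - 28053/25 = -37846763/33750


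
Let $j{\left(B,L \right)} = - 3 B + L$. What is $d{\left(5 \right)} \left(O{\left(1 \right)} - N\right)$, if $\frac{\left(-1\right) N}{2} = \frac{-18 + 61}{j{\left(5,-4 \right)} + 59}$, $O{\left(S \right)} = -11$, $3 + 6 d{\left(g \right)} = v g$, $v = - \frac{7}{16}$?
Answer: $\frac{4897}{640} \approx 7.6516$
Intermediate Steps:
$j{\left(B,L \right)} = L - 3 B$
$v = - \frac{7}{16}$ ($v = \left(-7\right) \frac{1}{16} = - \frac{7}{16} \approx -0.4375$)
$d{\left(g \right)} = - \frac{1}{2} - \frac{7 g}{96}$ ($d{\left(g \right)} = - \frac{1}{2} + \frac{\left(- \frac{7}{16}\right) g}{6} = - \frac{1}{2} - \frac{7 g}{96}$)
$N = - \frac{43}{20}$ ($N = - 2 \frac{-18 + 61}{\left(-4 - 15\right) + 59} = - 2 \frac{43}{\left(-4 - 15\right) + 59} = - 2 \frac{43}{-19 + 59} = - 2 \cdot \frac{43}{40} = - 2 \cdot 43 \cdot \frac{1}{40} = \left(-2\right) \frac{43}{40} = - \frac{43}{20} \approx -2.15$)
$d{\left(5 \right)} \left(O{\left(1 \right)} - N\right) = \left(- \frac{1}{2} - \frac{35}{96}\right) \left(-11 - - \frac{43}{20}\right) = \left(- \frac{1}{2} - \frac{35}{96}\right) \left(-11 + \frac{43}{20}\right) = \left(- \frac{83}{96}\right) \left(- \frac{177}{20}\right) = \frac{4897}{640}$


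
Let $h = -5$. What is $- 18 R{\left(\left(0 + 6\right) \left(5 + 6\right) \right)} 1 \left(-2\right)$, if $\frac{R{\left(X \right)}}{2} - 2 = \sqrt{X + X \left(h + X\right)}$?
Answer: $144 + 144 \sqrt{1023} \approx 4749.8$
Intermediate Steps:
$R{\left(X \right)} = 4 + 2 \sqrt{X + X \left(-5 + X\right)}$
$- 18 R{\left(\left(0 + 6\right) \left(5 + 6\right) \right)} 1 \left(-2\right) = - 18 \left(4 + 2 \sqrt{\left(0 + 6\right) \left(5 + 6\right) \left(-4 + \left(0 + 6\right) \left(5 + 6\right)\right)}\right) 1 \left(-2\right) = - 18 \left(4 + 2 \sqrt{6 \cdot 11 \left(-4 + 6 \cdot 11\right)}\right) 1 \left(-2\right) = - 18 \left(4 + 2 \sqrt{66 \left(-4 + 66\right)}\right) 1 \left(-2\right) = - 18 \left(4 + 2 \sqrt{66 \cdot 62}\right) 1 \left(-2\right) = - 18 \left(4 + 2 \sqrt{4092}\right) 1 \left(-2\right) = - 18 \left(4 + 2 \cdot 2 \sqrt{1023}\right) 1 \left(-2\right) = - 18 \left(4 + 4 \sqrt{1023}\right) 1 \left(-2\right) = - 18 \left(4 + 4 \sqrt{1023}\right) \left(-2\right) = - 18 \left(-8 - 8 \sqrt{1023}\right) = 144 + 144 \sqrt{1023}$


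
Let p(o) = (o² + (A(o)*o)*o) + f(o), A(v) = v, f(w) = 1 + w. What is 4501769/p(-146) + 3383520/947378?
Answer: 162985920661/77060848415 ≈ 2.1150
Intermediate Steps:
p(o) = 1 + o + o² + o³ (p(o) = (o² + (o*o)*o) + (1 + o) = (o² + o²*o) + (1 + o) = (o² + o³) + (1 + o) = 1 + o + o² + o³)
4501769/p(-146) + 3383520/947378 = 4501769/(1 - 146 + (-146)² + (-146)³) + 3383520/947378 = 4501769/(1 - 146 + 21316 - 3112136) + 3383520*(1/947378) = 4501769/(-3090965) + 89040/24931 = 4501769*(-1/3090965) + 89040/24931 = -4501769/3090965 + 89040/24931 = 162985920661/77060848415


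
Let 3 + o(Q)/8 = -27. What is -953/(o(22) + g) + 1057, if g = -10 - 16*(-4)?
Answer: 197555/186 ≈ 1062.1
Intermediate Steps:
o(Q) = -240 (o(Q) = -24 + 8*(-27) = -24 - 216 = -240)
g = 54 (g = -10 + 64 = 54)
-953/(o(22) + g) + 1057 = -953/(-240 + 54) + 1057 = -953/(-186) + 1057 = -953*(-1/186) + 1057 = 953/186 + 1057 = 197555/186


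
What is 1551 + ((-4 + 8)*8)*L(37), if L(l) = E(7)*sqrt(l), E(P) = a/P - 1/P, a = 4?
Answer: 1551 + 96*sqrt(37)/7 ≈ 1634.4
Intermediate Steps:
E(P) = 3/P (E(P) = 4/P - 1/P = 3/P)
L(l) = 3*sqrt(l)/7 (L(l) = (3/7)*sqrt(l) = (3*(1/7))*sqrt(l) = 3*sqrt(l)/7)
1551 + ((-4 + 8)*8)*L(37) = 1551 + ((-4 + 8)*8)*(3*sqrt(37)/7) = 1551 + (4*8)*(3*sqrt(37)/7) = 1551 + 32*(3*sqrt(37)/7) = 1551 + 96*sqrt(37)/7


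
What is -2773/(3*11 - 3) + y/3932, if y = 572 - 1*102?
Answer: -1361167/14745 ≈ -92.314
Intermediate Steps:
y = 470 (y = 572 - 102 = 470)
-2773/(3*11 - 3) + y/3932 = -2773/(3*11 - 3) + 470/3932 = -2773/(33 - 3) + 470*(1/3932) = -2773/30 + 235/1966 = -1361167/14745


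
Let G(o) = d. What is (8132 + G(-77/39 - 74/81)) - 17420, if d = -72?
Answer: -9360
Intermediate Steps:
G(o) = -72
(8132 + G(-77/39 - 74/81)) - 17420 = (8132 - 72) - 17420 = 8060 - 17420 = -9360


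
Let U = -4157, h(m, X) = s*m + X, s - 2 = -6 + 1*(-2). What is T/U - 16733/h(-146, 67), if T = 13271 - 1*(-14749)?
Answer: -95981941/3920051 ≈ -24.485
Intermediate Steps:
s = -6 (s = 2 + (-6 + 1*(-2)) = 2 + (-6 - 2) = 2 - 8 = -6)
h(m, X) = X - 6*m (h(m, X) = -6*m + X = X - 6*m)
T = 28020 (T = 13271 + 14749 = 28020)
T/U - 16733/h(-146, 67) = 28020/(-4157) - 16733/(67 - 6*(-146)) = 28020*(-1/4157) - 16733/(67 + 876) = -28020/4157 - 16733/943 = -95981941/3920051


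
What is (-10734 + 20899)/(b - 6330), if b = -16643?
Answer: -10165/22973 ≈ -0.44248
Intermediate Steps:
(-10734 + 20899)/(b - 6330) = (-10734 + 20899)/(-16643 - 6330) = 10165/(-22973) = 10165*(-1/22973) = -10165/22973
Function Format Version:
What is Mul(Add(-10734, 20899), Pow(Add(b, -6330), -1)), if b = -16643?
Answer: Rational(-10165, 22973) ≈ -0.44248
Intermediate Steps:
Mul(Add(-10734, 20899), Pow(Add(b, -6330), -1)) = Mul(Add(-10734, 20899), Pow(Add(-16643, -6330), -1)) = Mul(10165, Pow(-22973, -1)) = Mul(10165, Rational(-1, 22973)) = Rational(-10165, 22973)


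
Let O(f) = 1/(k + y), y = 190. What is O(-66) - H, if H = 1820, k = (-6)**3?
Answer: -47321/26 ≈ -1820.0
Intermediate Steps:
k = -216
O(f) = -1/26 (O(f) = 1/(-216 + 190) = 1/(-26) = -1/26)
O(-66) - H = -1/26 - 1*1820 = -1/26 - 1820 = -47321/26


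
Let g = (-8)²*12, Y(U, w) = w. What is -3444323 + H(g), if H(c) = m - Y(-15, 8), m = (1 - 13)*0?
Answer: -3444331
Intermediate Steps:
m = 0 (m = -12*0 = 0)
g = 768 (g = 64*12 = 768)
H(c) = -8 (H(c) = 0 - 1*8 = 0 - 8 = -8)
-3444323 + H(g) = -3444323 - 8 = -3444331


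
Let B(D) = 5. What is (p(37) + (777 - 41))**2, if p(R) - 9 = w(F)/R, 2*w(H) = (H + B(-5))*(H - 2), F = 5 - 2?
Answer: 760049761/1369 ≈ 5.5519e+5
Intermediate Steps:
F = 3
w(H) = (-2 + H)*(5 + H)/2 (w(H) = ((H + 5)*(H - 2))/2 = ((5 + H)*(-2 + H))/2 = ((-2 + H)*(5 + H))/2 = (-2 + H)*(5 + H)/2)
p(R) = 9 + 4/R (p(R) = 9 + (-5 + (1/2)*3**2 + (3/2)*3)/R = 9 + (-5 + (1/2)*9 + 9/2)/R = 9 + (-5 + 9/2 + 9/2)/R = 9 + 4/R)
(p(37) + (777 - 41))**2 = ((9 + 4/37) + (777 - 41))**2 = ((9 + 4*(1/37)) + 736)**2 = ((9 + 4/37) + 736)**2 = (337/37 + 736)**2 = (27569/37)**2 = 760049761/1369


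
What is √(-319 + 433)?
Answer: √114 ≈ 10.677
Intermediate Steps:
√(-319 + 433) = √114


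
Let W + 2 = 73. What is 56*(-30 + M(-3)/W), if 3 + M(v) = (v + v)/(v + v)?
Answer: -119392/71 ≈ -1681.6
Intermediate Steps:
M(v) = -2 (M(v) = -3 + (v + v)/(v + v) = -3 + (2*v)/((2*v)) = -3 + (2*v)*(1/(2*v)) = -3 + 1 = -2)
W = 71 (W = -2 + 73 = 71)
56*(-30 + M(-3)/W) = 56*(-30 - 2/71) = 56*(-2132/71) = -119392/71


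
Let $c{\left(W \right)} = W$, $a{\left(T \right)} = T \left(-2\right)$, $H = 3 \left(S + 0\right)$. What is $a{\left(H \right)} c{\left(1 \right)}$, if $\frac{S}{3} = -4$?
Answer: $72$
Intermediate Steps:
$S = -12$ ($S = 3 \left(-4\right) = -12$)
$H = -36$ ($H = 3 \left(-12 + 0\right) = 3 \left(-12\right) = -36$)
$a{\left(T \right)} = - 2 T$
$a{\left(H \right)} c{\left(1 \right)} = \left(-2\right) \left(-36\right) 1 = 72 \cdot 1 = 72$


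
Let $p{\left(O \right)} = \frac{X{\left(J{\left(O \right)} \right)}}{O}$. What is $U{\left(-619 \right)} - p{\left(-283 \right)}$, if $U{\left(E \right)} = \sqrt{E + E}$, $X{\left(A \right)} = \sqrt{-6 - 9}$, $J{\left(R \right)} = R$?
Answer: $i \left(\sqrt{1238} + \frac{\sqrt{15}}{283}\right) \approx 35.199 i$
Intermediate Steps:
$X{\left(A \right)} = i \sqrt{15}$ ($X{\left(A \right)} = \sqrt{-15} = i \sqrt{15}$)
$U{\left(E \right)} = \sqrt{2} \sqrt{E}$ ($U{\left(E \right)} = \sqrt{2 E} = \sqrt{2} \sqrt{E}$)
$p{\left(O \right)} = \frac{i \sqrt{15}}{O}$
$U{\left(-619 \right)} - p{\left(-283 \right)} = \sqrt{2} \sqrt{-619} - \frac{i \sqrt{15}}{-283} = \sqrt{2} i \sqrt{619} - i \sqrt{15} \left(- \frac{1}{283}\right) = i \sqrt{1238} - - \frac{i \sqrt{15}}{283} = i \sqrt{1238} + \frac{i \sqrt{15}}{283}$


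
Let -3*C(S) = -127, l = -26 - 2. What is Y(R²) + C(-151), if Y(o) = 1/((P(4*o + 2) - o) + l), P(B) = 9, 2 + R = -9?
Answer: 17777/420 ≈ 42.326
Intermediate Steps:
R = -11 (R = -2 - 9 = -11)
l = -28
C(S) = 127/3 (C(S) = -⅓*(-127) = 127/3)
Y(o) = 1/(-19 - o) (Y(o) = 1/((9 - o) - 28) = 1/(-19 - o))
Y(R²) + C(-151) = -1/(19 + (-11)²) + 127/3 = -1/(19 + 121) + 127/3 = -1/140 + 127/3 = 17777/420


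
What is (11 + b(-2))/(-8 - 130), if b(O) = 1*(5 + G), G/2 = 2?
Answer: -10/69 ≈ -0.14493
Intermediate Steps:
G = 4 (G = 2*2 = 4)
b(O) = 9 (b(O) = 1*(5 + 4) = 1*9 = 9)
(11 + b(-2))/(-8 - 130) = (11 + 9)/(-8 - 130) = 20/(-138) = 20*(-1/138) = -10/69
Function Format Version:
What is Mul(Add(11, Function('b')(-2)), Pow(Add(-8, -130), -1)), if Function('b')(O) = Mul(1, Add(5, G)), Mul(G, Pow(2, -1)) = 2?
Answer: Rational(-10, 69) ≈ -0.14493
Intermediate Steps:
G = 4 (G = Mul(2, 2) = 4)
Function('b')(O) = 9 (Function('b')(O) = Mul(1, Add(5, 4)) = Mul(1, 9) = 9)
Mul(Add(11, Function('b')(-2)), Pow(Add(-8, -130), -1)) = Mul(Add(11, 9), Pow(Add(-8, -130), -1)) = Mul(20, Pow(-138, -1)) = Mul(20, Rational(-1, 138)) = Rational(-10, 69)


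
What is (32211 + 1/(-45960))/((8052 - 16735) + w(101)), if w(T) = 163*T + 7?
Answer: 1480417559/357890520 ≈ 4.1365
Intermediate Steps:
w(T) = 7 + 163*T
(32211 + 1/(-45960))/((8052 - 16735) + w(101)) = (32211 + 1/(-45960))/((8052 - 16735) + (7 + 163*101)) = (32211 - 1/45960)/(-8683 + (7 + 16463)) = 1480417559/(45960*(-8683 + 16470)) = (1480417559/45960)/7787 = (1480417559/45960)*(1/7787) = 1480417559/357890520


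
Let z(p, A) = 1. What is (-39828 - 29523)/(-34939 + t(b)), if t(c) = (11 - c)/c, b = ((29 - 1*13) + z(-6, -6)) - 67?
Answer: 1155850/582337 ≈ 1.9848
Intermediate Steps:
b = -50 (b = ((29 - 1*13) + 1) - 67 = ((29 - 13) + 1) - 67 = (16 + 1) - 67 = 17 - 67 = -50)
t(c) = (11 - c)/c
(-39828 - 29523)/(-34939 + t(b)) = (-39828 - 29523)/(-34939 + (11 - 1*(-50))/(-50)) = -69351/(-34939 - (11 + 50)/50) = -69351/(-34939 - 1/50*61) = -69351/(-34939 - 61/50) = -69351/(-1747011/50) = -69351*(-50/1747011) = 1155850/582337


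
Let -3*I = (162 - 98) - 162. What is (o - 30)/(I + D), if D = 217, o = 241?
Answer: 633/749 ≈ 0.84513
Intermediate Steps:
I = 98/3 (I = -((162 - 98) - 162)/3 = -(64 - 162)/3 = -⅓*(-98) = 98/3 ≈ 32.667)
(o - 30)/(I + D) = (241 - 30)/(98/3 + 217) = 211/(749/3) = 211*(3/749) = 633/749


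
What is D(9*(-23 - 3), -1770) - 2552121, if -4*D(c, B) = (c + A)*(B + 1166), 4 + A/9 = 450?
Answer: -1981341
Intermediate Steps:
A = 4014 (A = -36 + 9*450 = -36 + 4050 = 4014)
D(c, B) = -(1166 + B)*(4014 + c)/4 (D(c, B) = -(c + 4014)*(B + 1166)/4 = -(4014 + c)*(1166 + B)/4 = -(1166 + B)*(4014 + c)/4)
D(9*(-23 - 3), -1770) - 2552121 = (-1170081 - 2007/2*(-1770) - 5247*(-23 - 3)/2 - ¼*(-1770)*9*(-23 - 3)) - 2552121 = (-1170081 + 1776195 - 5247*(-26)/2 - ¼*(-1770)*9*(-26)) - 2552121 = (-1170081 + 1776195 - 583/2*(-234) - ¼*(-1770)*(-234)) - 2552121 = (-1170081 + 1776195 + 68211 - 103545) - 2552121 = 570780 - 2552121 = -1981341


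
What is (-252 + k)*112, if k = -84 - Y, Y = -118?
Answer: -24416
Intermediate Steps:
k = 34 (k = -84 - 1*(-118) = -84 + 118 = 34)
(-252 + k)*112 = (-252 + 34)*112 = -218*112 = -24416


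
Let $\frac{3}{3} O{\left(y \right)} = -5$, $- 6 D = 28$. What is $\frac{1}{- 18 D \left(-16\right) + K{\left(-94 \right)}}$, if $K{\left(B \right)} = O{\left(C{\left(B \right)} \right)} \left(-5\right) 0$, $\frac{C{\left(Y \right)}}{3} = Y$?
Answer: $- \frac{1}{1344} \approx -0.00074405$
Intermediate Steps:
$D = - \frac{14}{3}$ ($D = \left(- \frac{1}{6}\right) 28 = - \frac{14}{3} \approx -4.6667$)
$C{\left(Y \right)} = 3 Y$
$O{\left(y \right)} = -5$
$K{\left(B \right)} = 0$ ($K{\left(B \right)} = \left(-5\right) \left(-5\right) 0 = 25 \cdot 0 = 0$)
$\frac{1}{- 18 D \left(-16\right) + K{\left(-94 \right)}} = \frac{1}{\left(-18\right) \left(- \frac{14}{3}\right) \left(-16\right) + 0} = \frac{1}{84 \left(-16\right) + 0} = \frac{1}{-1344 + 0} = \frac{1}{-1344} = - \frac{1}{1344}$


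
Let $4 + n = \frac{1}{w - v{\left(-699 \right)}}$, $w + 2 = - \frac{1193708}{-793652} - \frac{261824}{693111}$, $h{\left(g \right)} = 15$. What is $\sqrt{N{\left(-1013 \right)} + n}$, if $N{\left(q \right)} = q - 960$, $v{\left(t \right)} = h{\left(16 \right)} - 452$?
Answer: $\frac{i \sqrt{7111751701312092075340248128730}}{59977065037790} \approx 44.463 i$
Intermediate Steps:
$v{\left(t \right)} = -437$ ($v{\left(t \right)} = 15 - 452 = -437$)
$w = - \frac{120150714601}{137522232843}$ ($w = -2 - \left(- \frac{298427}{198413} + \frac{261824}{693111}\right) = -2 - - \frac{154893751085}{137522232843} = -2 + \left(\frac{298427}{198413} - \frac{261824}{693111}\right) = -2 + \frac{154893751085}{137522232843} = - \frac{120150714601}{137522232843} \approx -0.87368$)
$N{\left(q \right)} = -960 + q$ ($N{\left(q \right)} = q - 960 = -960 + q$)
$n = - \frac{239770737918317}{59977065037790}$ ($n = -4 + \frac{1}{- \frac{120150714601}{137522232843} - -437} = -4 + \frac{1}{- \frac{120150714601}{137522232843} + 437} = -4 + \frac{1}{\frac{59977065037790}{137522232843}} = -4 + \frac{137522232843}{59977065037790} = - \frac{239770737918317}{59977065037790} \approx -3.9977$)
$\sqrt{N{\left(-1013 \right)} + n} = \sqrt{\left(-960 - 1013\right) - \frac{239770737918317}{59977065037790}} = \sqrt{-1973 - \frac{239770737918317}{59977065037790}} = \sqrt{- \frac{118574520057477987}{59977065037790}} = \frac{i \sqrt{7111751701312092075340248128730}}{59977065037790}$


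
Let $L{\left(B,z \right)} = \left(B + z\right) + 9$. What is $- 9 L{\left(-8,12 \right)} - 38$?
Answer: $-155$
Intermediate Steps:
$L{\left(B,z \right)} = 9 + B + z$
$- 9 L{\left(-8,12 \right)} - 38 = - 9 \left(9 - 8 + 12\right) - 38 = \left(-9\right) 13 - 38 = -117 - 38 = -155$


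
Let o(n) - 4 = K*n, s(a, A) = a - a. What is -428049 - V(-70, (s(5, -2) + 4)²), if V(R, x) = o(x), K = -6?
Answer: -427957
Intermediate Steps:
s(a, A) = 0
o(n) = 4 - 6*n
V(R, x) = 4 - 6*x
-428049 - V(-70, (s(5, -2) + 4)²) = -428049 - (4 - 6*(0 + 4)²) = -428049 - (4 - 6*4²) = -428049 - (4 - 6*16) = -428049 - (4 - 96) = -428049 - 1*(-92) = -428049 + 92 = -427957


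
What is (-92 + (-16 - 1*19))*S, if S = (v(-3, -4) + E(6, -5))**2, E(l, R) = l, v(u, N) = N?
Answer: -508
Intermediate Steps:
S = 4 (S = (-4 + 6)**2 = 2**2 = 4)
(-92 + (-16 - 1*19))*S = (-92 + (-16 - 1*19))*4 = (-92 + (-16 - 19))*4 = (-92 - 35)*4 = -127*4 = -508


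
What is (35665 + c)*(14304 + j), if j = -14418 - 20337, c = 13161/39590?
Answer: -269874934023/370 ≈ -7.2939e+8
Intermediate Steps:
c = 123/370 (c = 13161*(1/39590) = 123/370 ≈ 0.33243)
j = -34755
(35665 + c)*(14304 + j) = (35665 + 123/370)*(14304 - 34755) = (13196173/370)*(-20451) = -269874934023/370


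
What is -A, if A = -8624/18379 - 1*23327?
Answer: 428735557/18379 ≈ 23327.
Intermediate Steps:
A = -428735557/18379 (A = -8624*1/18379 - 23327 = -8624/18379 - 23327 = -428735557/18379 ≈ -23327.)
-A = -1*(-428735557/18379) = 428735557/18379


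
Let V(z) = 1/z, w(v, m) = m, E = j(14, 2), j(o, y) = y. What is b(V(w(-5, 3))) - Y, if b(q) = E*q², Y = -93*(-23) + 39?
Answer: -19600/9 ≈ -2177.8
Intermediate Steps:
E = 2
Y = 2178 (Y = 2139 + 39 = 2178)
b(q) = 2*q²
b(V(w(-5, 3))) - Y = 2*(1/3)² - 1*2178 = 2*(⅓)² - 2178 = 2*(⅑) - 2178 = 2/9 - 2178 = -19600/9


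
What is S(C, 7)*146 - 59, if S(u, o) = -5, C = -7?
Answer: -789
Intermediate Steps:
S(C, 7)*146 - 59 = -5*146 - 59 = -730 - 59 = -789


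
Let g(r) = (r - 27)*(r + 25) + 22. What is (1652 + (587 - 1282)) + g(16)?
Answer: 528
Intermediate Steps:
g(r) = 22 + (-27 + r)*(25 + r) (g(r) = (-27 + r)*(25 + r) + 22 = 22 + (-27 + r)*(25 + r))
(1652 + (587 - 1282)) + g(16) = (1652 + (587 - 1282)) + (-653 + 16² - 2*16) = (1652 - 695) + (-653 + 256 - 32) = 957 - 429 = 528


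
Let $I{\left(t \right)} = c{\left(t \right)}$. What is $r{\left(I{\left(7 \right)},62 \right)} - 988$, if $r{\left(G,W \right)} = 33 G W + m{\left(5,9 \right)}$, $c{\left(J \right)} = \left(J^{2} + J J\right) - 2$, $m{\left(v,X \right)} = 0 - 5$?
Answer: $195423$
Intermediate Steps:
$m{\left(v,X \right)} = -5$ ($m{\left(v,X \right)} = 0 - 5 = -5$)
$c{\left(J \right)} = -2 + 2 J^{2}$ ($c{\left(J \right)} = \left(J^{2} + J^{2}\right) - 2 = 2 J^{2} - 2 = -2 + 2 J^{2}$)
$I{\left(t \right)} = -2 + 2 t^{2}$
$r{\left(G,W \right)} = -5 + 33 G W$ ($r{\left(G,W \right)} = 33 G W - 5 = -5 + 33 G W$)
$r{\left(I{\left(7 \right)},62 \right)} - 988 = \left(-5 + 33 \left(-2 + 2 \cdot 7^{2}\right) 62\right) - 988 = \left(-5 + 33 \left(-2 + 2 \cdot 49\right) 62\right) - 988 = \left(-5 + 33 \left(-2 + 98\right) 62\right) - 988 = \left(-5 + 33 \cdot 96 \cdot 62\right) - 988 = \left(-5 + 196416\right) - 988 = 196411 - 988 = 195423$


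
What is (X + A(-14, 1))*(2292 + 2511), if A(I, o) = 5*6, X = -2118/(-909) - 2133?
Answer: -1019041303/101 ≈ -1.0090e+7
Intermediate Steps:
X = -645593/303 (X = -2118*(-1/909) - 2133 = 706/303 - 2133 = -645593/303 ≈ -2130.7)
A(I, o) = 30
(X + A(-14, 1))*(2292 + 2511) = (-645593/303 + 30)*(2292 + 2511) = -636503/303*4803 = -1019041303/101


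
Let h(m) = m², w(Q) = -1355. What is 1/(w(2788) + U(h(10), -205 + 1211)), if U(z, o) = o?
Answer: -1/349 ≈ -0.0028653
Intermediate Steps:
1/(w(2788) + U(h(10), -205 + 1211)) = 1/(-1355 + (-205 + 1211)) = 1/(-1355 + 1006) = 1/(-349) = -1/349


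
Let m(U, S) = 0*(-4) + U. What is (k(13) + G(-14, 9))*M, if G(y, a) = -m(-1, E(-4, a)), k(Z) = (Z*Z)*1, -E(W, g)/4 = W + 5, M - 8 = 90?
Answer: 16660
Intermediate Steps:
M = 98 (M = 8 + 90 = 98)
E(W, g) = -20 - 4*W (E(W, g) = -4*(W + 5) = -4*(5 + W) = -20 - 4*W)
m(U, S) = U (m(U, S) = 0 + U = U)
k(Z) = Z**2 (k(Z) = Z**2*1 = Z**2)
G(y, a) = 1 (G(y, a) = -1*(-1) = 1)
(k(13) + G(-14, 9))*M = (13**2 + 1)*98 = (169 + 1)*98 = 170*98 = 16660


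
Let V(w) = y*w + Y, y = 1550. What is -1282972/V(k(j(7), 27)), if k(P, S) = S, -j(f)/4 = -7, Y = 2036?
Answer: -641486/21943 ≈ -29.234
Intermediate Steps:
j(f) = 28 (j(f) = -4*(-7) = 28)
V(w) = 2036 + 1550*w (V(w) = 1550*w + 2036 = 2036 + 1550*w)
-1282972/V(k(j(7), 27)) = -1282972/(2036 + 1550*27) = -1282972/(2036 + 41850) = -1282972/43886 = -1282972*1/43886 = -641486/21943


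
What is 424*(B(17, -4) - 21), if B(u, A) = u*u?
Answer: 113632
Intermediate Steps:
B(u, A) = u²
424*(B(17, -4) - 21) = 424*(17² - 21) = 424*(289 - 21) = 424*268 = 113632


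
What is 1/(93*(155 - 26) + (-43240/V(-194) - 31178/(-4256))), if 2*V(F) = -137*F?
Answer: 4039856/48482602075 ≈ 8.3326e-5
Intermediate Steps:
V(F) = -137*F/2 (V(F) = (-137*F)/2 = -137*F/2)
1/(93*(155 - 26) + (-43240/V(-194) - 31178/(-4256))) = 1/(93*(155 - 26) + (-43240/((-137/2*(-194))) - 31178/(-4256))) = 1/(93*129 + (-43240/13289 - 31178*(-1/4256))) = 1/(11997 + (-43240*1/13289 + 2227/304)) = 1/(11997 + (-43240/13289 + 2227/304)) = 1/(11997 + 16449643/4039856) = 1/(48482602075/4039856) = 4039856/48482602075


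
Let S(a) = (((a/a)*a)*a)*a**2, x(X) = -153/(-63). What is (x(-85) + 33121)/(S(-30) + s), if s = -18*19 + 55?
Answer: 231864/5667991 ≈ 0.040908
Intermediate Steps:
x(X) = 17/7 (x(X) = -153*(-1/63) = 17/7)
s = -287 (s = -342 + 55 = -287)
S(a) = a**4 (S(a) = ((1*a)*a)*a**2 = (a*a)*a**2 = a**2*a**2 = a**4)
(x(-85) + 33121)/(S(-30) + s) = (17/7 + 33121)/((-30)**4 - 287) = 231864/(7*(810000 - 287)) = (231864/7)/809713 = (231864/7)*(1/809713) = 231864/5667991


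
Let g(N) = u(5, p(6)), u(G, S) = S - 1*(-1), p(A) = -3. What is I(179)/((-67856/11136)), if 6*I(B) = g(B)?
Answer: 232/4241 ≈ 0.054704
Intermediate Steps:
u(G, S) = 1 + S (u(G, S) = S + 1 = 1 + S)
g(N) = -2 (g(N) = 1 - 3 = -2)
I(B) = -1/3 (I(B) = (1/6)*(-2) = -1/3)
I(179)/((-67856/11136)) = -1/(3*((-67856/11136))) = -1/(3*((-67856*1/11136))) = -1/(3*(-4241/696)) = -1/3*(-696/4241) = 232/4241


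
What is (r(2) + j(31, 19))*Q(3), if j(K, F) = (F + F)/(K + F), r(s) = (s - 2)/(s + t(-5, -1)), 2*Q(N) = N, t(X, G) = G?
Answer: 57/50 ≈ 1.1400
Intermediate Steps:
Q(N) = N/2
r(s) = (-2 + s)/(-1 + s) (r(s) = (s - 2)/(s - 1) = (-2 + s)/(-1 + s))
j(K, F) = 2*F/(F + K) (j(K, F) = (2*F)/(F + K) = 2*F/(F + K))
(r(2) + j(31, 19))*Q(3) = ((-2 + 2)/(-1 + 2) + 2*19/(19 + 31))*((½)*3) = (0/1 + 2*19/50)*(3/2) = (1*0 + 2*19*(1/50))*(3/2) = (0 + 19/25)*(3/2) = (19/25)*(3/2) = 57/50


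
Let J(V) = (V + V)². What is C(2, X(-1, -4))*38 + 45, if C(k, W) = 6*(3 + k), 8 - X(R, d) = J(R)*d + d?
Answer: 1185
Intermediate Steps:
J(V) = 4*V² (J(V) = (2*V)² = 4*V²)
X(R, d) = 8 - d - 4*d*R² (X(R, d) = 8 - ((4*R²)*d + d) = 8 - (4*d*R² + d) = 8 - (d + 4*d*R²) = 8 + (-d - 4*d*R²) = 8 - d - 4*d*R²)
C(k, W) = 18 + 6*k
C(2, X(-1, -4))*38 + 45 = (18 + 6*2)*38 + 45 = (18 + 12)*38 + 45 = 30*38 + 45 = 1140 + 45 = 1185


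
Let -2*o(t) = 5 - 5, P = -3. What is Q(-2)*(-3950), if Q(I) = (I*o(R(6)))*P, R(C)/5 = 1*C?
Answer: 0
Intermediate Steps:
R(C) = 5*C (R(C) = 5*(1*C) = 5*C)
o(t) = 0 (o(t) = -(5 - 5)/2 = -1/2*0 = 0)
Q(I) = 0 (Q(I) = (I*0)*(-3) = 0*(-3) = 0)
Q(-2)*(-3950) = 0*(-3950) = 0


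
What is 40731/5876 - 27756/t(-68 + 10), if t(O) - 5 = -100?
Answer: 166963701/558220 ≈ 299.10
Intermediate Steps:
t(O) = -95 (t(O) = 5 - 100 = -95)
40731/5876 - 27756/t(-68 + 10) = 40731/5876 - 27756/(-95) = 40731*(1/5876) - 27756*(-1/95) = 40731/5876 + 27756/95 = 166963701/558220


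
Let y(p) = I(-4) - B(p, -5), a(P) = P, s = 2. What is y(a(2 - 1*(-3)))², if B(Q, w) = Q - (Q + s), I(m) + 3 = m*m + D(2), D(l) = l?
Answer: 289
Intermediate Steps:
I(m) = -1 + m² (I(m) = -3 + (m*m + 2) = -3 + (m² + 2) = -3 + (2 + m²) = -1 + m²)
B(Q, w) = -2 (B(Q, w) = Q - (Q + 2) = Q - (2 + Q) = Q + (-2 - Q) = -2)
y(p) = 17 (y(p) = (-1 + (-4)²) - 1*(-2) = (-1 + 16) + 2 = 15 + 2 = 17)
y(a(2 - 1*(-3)))² = 17² = 289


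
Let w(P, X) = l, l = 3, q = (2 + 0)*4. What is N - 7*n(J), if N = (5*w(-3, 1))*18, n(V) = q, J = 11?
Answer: 214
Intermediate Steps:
q = 8 (q = 2*4 = 8)
n(V) = 8
w(P, X) = 3
N = 270 (N = (5*3)*18 = 15*18 = 270)
N - 7*n(J) = 270 - 7*8 = 270 - 1*56 = 270 - 56 = 214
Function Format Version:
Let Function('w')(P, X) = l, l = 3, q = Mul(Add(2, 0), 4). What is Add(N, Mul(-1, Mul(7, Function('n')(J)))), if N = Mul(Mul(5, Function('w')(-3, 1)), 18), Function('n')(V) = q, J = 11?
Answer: 214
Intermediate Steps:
q = 8 (q = Mul(2, 4) = 8)
Function('n')(V) = 8
Function('w')(P, X) = 3
N = 270 (N = Mul(Mul(5, 3), 18) = Mul(15, 18) = 270)
Add(N, Mul(-1, Mul(7, Function('n')(J)))) = Add(270, Mul(-1, Mul(7, 8))) = Add(270, Mul(-1, 56)) = Add(270, -56) = 214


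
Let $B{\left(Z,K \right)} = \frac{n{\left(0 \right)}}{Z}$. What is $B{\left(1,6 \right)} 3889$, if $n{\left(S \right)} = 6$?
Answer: $23334$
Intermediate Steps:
$B{\left(Z,K \right)} = \frac{6}{Z}$
$B{\left(1,6 \right)} 3889 = \frac{6}{1} \cdot 3889 = 6 \cdot 1 \cdot 3889 = 6 \cdot 3889 = 23334$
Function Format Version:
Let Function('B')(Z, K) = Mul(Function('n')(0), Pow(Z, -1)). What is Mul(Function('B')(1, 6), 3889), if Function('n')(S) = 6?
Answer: 23334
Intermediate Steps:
Function('B')(Z, K) = Mul(6, Pow(Z, -1))
Mul(Function('B')(1, 6), 3889) = Mul(Mul(6, Pow(1, -1)), 3889) = Mul(Mul(6, 1), 3889) = Mul(6, 3889) = 23334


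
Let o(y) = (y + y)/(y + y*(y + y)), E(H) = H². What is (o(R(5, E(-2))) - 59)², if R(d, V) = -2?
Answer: 32041/9 ≈ 3560.1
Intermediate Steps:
o(y) = 2*y/(y + 2*y²) (o(y) = (2*y)/(y + y*(2*y)) = (2*y)/(y + 2*y²) = 2*y/(y + 2*y²))
(o(R(5, E(-2))) - 59)² = (2/(1 + 2*(-2)) - 59)² = (2/(1 - 4) - 59)² = (2/(-3) - 59)² = (2*(-⅓) - 59)² = (-⅔ - 59)² = (-179/3)² = 32041/9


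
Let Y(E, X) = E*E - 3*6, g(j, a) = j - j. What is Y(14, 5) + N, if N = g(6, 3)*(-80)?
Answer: 178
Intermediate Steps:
g(j, a) = 0
Y(E, X) = -18 + E**2 (Y(E, X) = E**2 - 18 = -18 + E**2)
N = 0 (N = 0*(-80) = 0)
Y(14, 5) + N = (-18 + 14**2) + 0 = (-18 + 196) + 0 = 178 + 0 = 178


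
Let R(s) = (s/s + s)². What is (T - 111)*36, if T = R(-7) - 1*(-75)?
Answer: 0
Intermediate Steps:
R(s) = (1 + s)²
T = 111 (T = (1 - 7)² - 1*(-75) = (-6)² + 75 = 36 + 75 = 111)
(T - 111)*36 = (111 - 111)*36 = 0*36 = 0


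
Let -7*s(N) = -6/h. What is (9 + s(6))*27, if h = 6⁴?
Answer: 13609/56 ≈ 243.02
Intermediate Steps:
h = 1296
s(N) = 1/1512 (s(N) = -(-6)/(7*1296) = -⅐*(-1/216) = 1/1512)
(9 + s(6))*27 = (9 + 1/1512)*27 = (13609/1512)*27 = 13609/56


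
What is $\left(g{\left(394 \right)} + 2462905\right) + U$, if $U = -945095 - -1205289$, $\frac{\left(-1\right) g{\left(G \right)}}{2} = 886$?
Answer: $2721327$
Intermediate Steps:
$g{\left(G \right)} = -1772$ ($g{\left(G \right)} = \left(-2\right) 886 = -1772$)
$U = 260194$ ($U = -945095 + 1205289 = 260194$)
$\left(g{\left(394 \right)} + 2462905\right) + U = \left(-1772 + 2462905\right) + 260194 = 2461133 + 260194 = 2721327$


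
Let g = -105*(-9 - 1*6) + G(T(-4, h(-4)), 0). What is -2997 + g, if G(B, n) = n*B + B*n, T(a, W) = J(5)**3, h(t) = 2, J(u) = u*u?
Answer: -1422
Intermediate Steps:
J(u) = u**2
T(a, W) = 15625 (T(a, W) = (5**2)**3 = 25**3 = 15625)
G(B, n) = 2*B*n (G(B, n) = B*n + B*n = 2*B*n)
g = 1575 (g = -105*(-9 - 1*6) + 2*15625*0 = -105*(-9 - 6) + 0 = -105*(-15) + 0 = 1575 + 0 = 1575)
-2997 + g = -2997 + 1575 = -1422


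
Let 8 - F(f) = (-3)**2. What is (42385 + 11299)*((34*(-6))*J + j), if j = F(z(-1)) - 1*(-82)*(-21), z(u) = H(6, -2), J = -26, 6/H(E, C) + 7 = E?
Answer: 192242404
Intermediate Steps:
H(E, C) = 6/(-7 + E)
z(u) = -6 (z(u) = 6/(-7 + 6) = 6/(-1) = 6*(-1) = -6)
F(f) = -1 (F(f) = 8 - 1*(-3)**2 = 8 - 1*9 = 8 - 9 = -1)
j = -1723 (j = -1 - 1*(-82)*(-21) = -1 + 82*(-21) = -1 - 1722 = -1723)
(42385 + 11299)*((34*(-6))*J + j) = (42385 + 11299)*((34*(-6))*(-26) - 1723) = 53684*(-204*(-26) - 1723) = 53684*(5304 - 1723) = 53684*3581 = 192242404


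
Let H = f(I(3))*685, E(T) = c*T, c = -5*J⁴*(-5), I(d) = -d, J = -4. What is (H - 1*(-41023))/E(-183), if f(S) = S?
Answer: -4871/146400 ≈ -0.033272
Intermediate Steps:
c = 6400 (c = -5*(-4)⁴*(-5) = -5*256*(-5) = -1280*(-5) = 6400)
E(T) = 6400*T
H = -2055 (H = -1*3*685 = -3*685 = -2055)
(H - 1*(-41023))/E(-183) = (-2055 - 1*(-41023))/((6400*(-183))) = (-2055 + 41023)/(-1171200) = 38968*(-1/1171200) = -4871/146400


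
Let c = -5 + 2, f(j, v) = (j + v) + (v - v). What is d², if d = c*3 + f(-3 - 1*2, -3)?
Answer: 289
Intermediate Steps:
f(j, v) = j + v (f(j, v) = (j + v) + 0 = j + v)
c = -3
d = -17 (d = -3*3 + ((-3 - 1*2) - 3) = -9 + ((-3 - 2) - 3) = -9 + (-5 - 3) = -9 - 8 = -17)
d² = (-17)² = 289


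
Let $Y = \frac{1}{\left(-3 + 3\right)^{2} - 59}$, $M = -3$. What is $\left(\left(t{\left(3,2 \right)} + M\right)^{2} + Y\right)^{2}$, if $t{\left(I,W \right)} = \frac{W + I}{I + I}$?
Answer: $\frac{98704225}{4511376} \approx 21.879$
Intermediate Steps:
$t{\left(I,W \right)} = \frac{I + W}{2 I}$
$Y = - \frac{1}{59}$ ($Y = \frac{1}{0^{2} - 59} = \frac{1}{0 - 59} = \frac{1}{-59} = - \frac{1}{59} \approx -0.016949$)
$\left(\left(t{\left(3,2 \right)} + M\right)^{2} + Y\right)^{2} = \left(\left(\frac{3 + 2}{2 \cdot 3} - 3\right)^{2} - \frac{1}{59}\right)^{2} = \left(\left(\frac{1}{2} \cdot \frac{1}{3} \cdot 5 - 3\right)^{2} - \frac{1}{59}\right)^{2} = \left(\left(\frac{5}{6} - 3\right)^{2} - \frac{1}{59}\right)^{2} = \left(\left(- \frac{13}{6}\right)^{2} - \frac{1}{59}\right)^{2} = \left(\frac{169}{36} - \frac{1}{59}\right)^{2} = \left(\frac{9935}{2124}\right)^{2} = \frac{98704225}{4511376}$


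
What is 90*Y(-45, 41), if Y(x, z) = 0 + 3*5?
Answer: 1350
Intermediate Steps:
Y(x, z) = 15 (Y(x, z) = 0 + 15 = 15)
90*Y(-45, 41) = 90*15 = 1350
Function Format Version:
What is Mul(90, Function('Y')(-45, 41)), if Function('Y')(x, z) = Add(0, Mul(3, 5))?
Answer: 1350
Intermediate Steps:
Function('Y')(x, z) = 15 (Function('Y')(x, z) = Add(0, 15) = 15)
Mul(90, Function('Y')(-45, 41)) = Mul(90, 15) = 1350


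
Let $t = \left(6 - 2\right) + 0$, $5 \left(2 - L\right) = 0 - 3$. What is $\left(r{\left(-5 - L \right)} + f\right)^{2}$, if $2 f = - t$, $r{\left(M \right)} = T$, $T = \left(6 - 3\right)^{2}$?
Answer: $49$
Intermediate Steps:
$L = \frac{13}{5}$ ($L = 2 - \frac{0 - 3}{5} = 2 - - \frac{3}{5} = 2 + \frac{3}{5} = \frac{13}{5} \approx 2.6$)
$T = 9$ ($T = 3^{2} = 9$)
$t = 4$ ($t = 4 + 0 = 4$)
$r{\left(M \right)} = 9$
$f = -2$ ($f = \frac{\left(-1\right) 4}{2} = \frac{1}{2} \left(-4\right) = -2$)
$\left(r{\left(-5 - L \right)} + f\right)^{2} = \left(9 - 2\right)^{2} = 7^{2} = 49$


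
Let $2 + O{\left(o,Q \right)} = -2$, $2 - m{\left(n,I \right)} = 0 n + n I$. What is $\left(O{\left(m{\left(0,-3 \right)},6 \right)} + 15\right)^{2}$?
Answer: $121$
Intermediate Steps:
$m{\left(n,I \right)} = 2 - I n$ ($m{\left(n,I \right)} = 2 - \left(0 n + n I\right) = 2 - \left(0 + I n\right) = 2 - I n$)
$O{\left(o,Q \right)} = -4$ ($O{\left(o,Q \right)} = -2 - 2 = -4$)
$\left(O{\left(m{\left(0,-3 \right)},6 \right)} + 15\right)^{2} = \left(-4 + 15\right)^{2} = 11^{2} = 121$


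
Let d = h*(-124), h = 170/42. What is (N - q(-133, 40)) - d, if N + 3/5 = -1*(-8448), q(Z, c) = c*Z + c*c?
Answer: 1330277/105 ≈ 12669.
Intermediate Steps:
h = 85/21 (h = 170*(1/42) = 85/21 ≈ 4.0476)
q(Z, c) = c² + Z*c (q(Z, c) = Z*c + c² = c² + Z*c)
N = 42237/5 (N = -⅗ - 1*(-8448) = -⅗ + 8448 = 42237/5 ≈ 8447.4)
d = -10540/21 (d = (85/21)*(-124) = -10540/21 ≈ -501.90)
(N - q(-133, 40)) - d = (42237/5 - 40*(-133 + 40)) - 1*(-10540/21) = (42237/5 - 40*(-93)) + 10540/21 = (42237/5 - 1*(-3720)) + 10540/21 = (42237/5 + 3720) + 10540/21 = 60837/5 + 10540/21 = 1330277/105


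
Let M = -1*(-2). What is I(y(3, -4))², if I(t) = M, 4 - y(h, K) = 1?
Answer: 4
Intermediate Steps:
M = 2
y(h, K) = 3 (y(h, K) = 4 - 1*1 = 4 - 1 = 3)
I(t) = 2
I(y(3, -4))² = 2² = 4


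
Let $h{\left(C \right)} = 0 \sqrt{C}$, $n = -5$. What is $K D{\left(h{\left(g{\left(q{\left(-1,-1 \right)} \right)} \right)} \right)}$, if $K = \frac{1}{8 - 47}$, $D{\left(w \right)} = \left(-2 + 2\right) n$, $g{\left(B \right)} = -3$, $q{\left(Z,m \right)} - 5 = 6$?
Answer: $0$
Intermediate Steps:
$q{\left(Z,m \right)} = 11$ ($q{\left(Z,m \right)} = 5 + 6 = 11$)
$h{\left(C \right)} = 0$
$D{\left(w \right)} = 0$ ($D{\left(w \right)} = \left(-2 + 2\right) \left(-5\right) = 0 \left(-5\right) = 0$)
$K = - \frac{1}{39}$ ($K = \frac{1}{-39} = - \frac{1}{39} \approx -0.025641$)
$K D{\left(h{\left(g{\left(q{\left(-1,-1 \right)} \right)} \right)} \right)} = \left(- \frac{1}{39}\right) 0 = 0$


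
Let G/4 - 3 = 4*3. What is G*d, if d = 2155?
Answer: 129300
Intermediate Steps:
G = 60 (G = 12 + 4*(4*3) = 12 + 4*12 = 12 + 48 = 60)
G*d = 60*2155 = 129300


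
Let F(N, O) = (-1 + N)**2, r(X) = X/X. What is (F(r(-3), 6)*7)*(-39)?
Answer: 0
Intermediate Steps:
r(X) = 1
(F(r(-3), 6)*7)*(-39) = ((-1 + 1)**2*7)*(-39) = (0**2*7)*(-39) = (0*7)*(-39) = 0*(-39) = 0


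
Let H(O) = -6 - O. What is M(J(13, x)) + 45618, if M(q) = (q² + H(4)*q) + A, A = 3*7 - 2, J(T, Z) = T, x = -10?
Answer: 45676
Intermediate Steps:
A = 19 (A = 21 - 2 = 19)
M(q) = 19 + q² - 10*q (M(q) = (q² + (-6 - 1*4)*q) + 19 = (q² + (-6 - 4)*q) + 19 = (q² - 10*q) + 19 = 19 + q² - 10*q)
M(J(13, x)) + 45618 = (19 + 13² - 10*13) + 45618 = (19 + 169 - 130) + 45618 = 58 + 45618 = 45676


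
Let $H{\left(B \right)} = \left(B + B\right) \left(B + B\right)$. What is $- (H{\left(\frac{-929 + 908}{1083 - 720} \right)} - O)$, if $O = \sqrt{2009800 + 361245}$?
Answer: $- \frac{196}{14641} + \sqrt{2371045} \approx 1539.8$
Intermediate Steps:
$O = \sqrt{2371045} \approx 1539.8$
$H{\left(B \right)} = 4 B^{2}$ ($H{\left(B \right)} = 2 B 2 B = 4 B^{2}$)
$- (H{\left(\frac{-929 + 908}{1083 - 720} \right)} - O) = - (4 \left(\frac{-929 + 908}{1083 - 720}\right)^{2} - \sqrt{2371045}) = - (4 \left(- \frac{21}{363}\right)^{2} - \sqrt{2371045}) = - (4 \left(\left(-21\right) \frac{1}{363}\right)^{2} - \sqrt{2371045}) = - (4 \left(- \frac{7}{121}\right)^{2} - \sqrt{2371045}) = - (4 \cdot \frac{49}{14641} - \sqrt{2371045}) = - (\frac{196}{14641} - \sqrt{2371045}) = - \frac{196}{14641} + \sqrt{2371045}$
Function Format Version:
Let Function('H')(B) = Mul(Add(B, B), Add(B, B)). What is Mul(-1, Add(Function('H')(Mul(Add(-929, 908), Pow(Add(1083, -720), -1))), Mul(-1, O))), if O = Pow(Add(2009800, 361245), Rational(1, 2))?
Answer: Add(Rational(-196, 14641), Pow(2371045, Rational(1, 2))) ≈ 1539.8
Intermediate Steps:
O = Pow(2371045, Rational(1, 2)) ≈ 1539.8
Function('H')(B) = Mul(4, Pow(B, 2)) (Function('H')(B) = Mul(Mul(2, B), Mul(2, B)) = Mul(4, Pow(B, 2)))
Mul(-1, Add(Function('H')(Mul(Add(-929, 908), Pow(Add(1083, -720), -1))), Mul(-1, O))) = Mul(-1, Add(Mul(4, Pow(Mul(Add(-929, 908), Pow(Add(1083, -720), -1)), 2)), Mul(-1, Pow(2371045, Rational(1, 2))))) = Mul(-1, Add(Mul(4, Pow(Mul(-21, Pow(363, -1)), 2)), Mul(-1, Pow(2371045, Rational(1, 2))))) = Mul(-1, Add(Mul(4, Pow(Mul(-21, Rational(1, 363)), 2)), Mul(-1, Pow(2371045, Rational(1, 2))))) = Mul(-1, Add(Mul(4, Pow(Rational(-7, 121), 2)), Mul(-1, Pow(2371045, Rational(1, 2))))) = Mul(-1, Add(Mul(4, Rational(49, 14641)), Mul(-1, Pow(2371045, Rational(1, 2))))) = Mul(-1, Add(Rational(196, 14641), Mul(-1, Pow(2371045, Rational(1, 2))))) = Add(Rational(-196, 14641), Pow(2371045, Rational(1, 2)))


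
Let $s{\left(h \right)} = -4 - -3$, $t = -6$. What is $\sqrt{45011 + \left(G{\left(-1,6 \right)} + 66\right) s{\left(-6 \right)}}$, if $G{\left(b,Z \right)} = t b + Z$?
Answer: $7 \sqrt{917} \approx 211.97$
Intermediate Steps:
$s{\left(h \right)} = -1$ ($s{\left(h \right)} = -4 + 3 = -1$)
$G{\left(b,Z \right)} = Z - 6 b$ ($G{\left(b,Z \right)} = - 6 b + Z = Z - 6 b$)
$\sqrt{45011 + \left(G{\left(-1,6 \right)} + 66\right) s{\left(-6 \right)}} = \sqrt{45011 + \left(\left(6 - -6\right) + 66\right) \left(-1\right)} = \sqrt{45011 + \left(\left(6 + 6\right) + 66\right) \left(-1\right)} = \sqrt{45011 + \left(12 + 66\right) \left(-1\right)} = \sqrt{45011 + 78 \left(-1\right)} = \sqrt{45011 - 78} = \sqrt{44933} = 7 \sqrt{917}$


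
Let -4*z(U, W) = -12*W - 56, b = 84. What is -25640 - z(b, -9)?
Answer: -25627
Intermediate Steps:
z(U, W) = 14 + 3*W (z(U, W) = -(-12*W - 56)/4 = -(-56 - 12*W)/4 = 14 + 3*W)
-25640 - z(b, -9) = -25640 - (14 + 3*(-9)) = -25640 - (14 - 27) = -25640 - 1*(-13) = -25640 + 13 = -25627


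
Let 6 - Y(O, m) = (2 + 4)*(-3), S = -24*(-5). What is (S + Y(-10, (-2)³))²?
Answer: 20736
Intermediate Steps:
S = 120
Y(O, m) = 24 (Y(O, m) = 6 - (2 + 4)*(-3) = 6 - 6*(-3) = 6 - 1*(-18) = 6 + 18 = 24)
(S + Y(-10, (-2)³))² = (120 + 24)² = 144² = 20736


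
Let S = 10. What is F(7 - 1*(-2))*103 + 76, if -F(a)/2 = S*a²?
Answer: -166784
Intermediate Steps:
F(a) = -20*a²
F(7 - 1*(-2))*103 + 76 = -20*(7 - 1*(-2))²*103 + 76 = -20*(7 + 2)²*103 + 76 = -20*9²*103 + 76 = -20*81*103 + 76 = -1620*103 + 76 = -166860 + 76 = -166784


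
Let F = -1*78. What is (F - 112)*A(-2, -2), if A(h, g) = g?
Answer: 380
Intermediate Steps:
F = -78
(F - 112)*A(-2, -2) = (-78 - 112)*(-2) = -190*(-2) = 380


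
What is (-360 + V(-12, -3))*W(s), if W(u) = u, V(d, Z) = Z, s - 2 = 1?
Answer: -1089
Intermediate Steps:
s = 3 (s = 2 + 1 = 3)
(-360 + V(-12, -3))*W(s) = (-360 - 3)*3 = -363*3 = -1089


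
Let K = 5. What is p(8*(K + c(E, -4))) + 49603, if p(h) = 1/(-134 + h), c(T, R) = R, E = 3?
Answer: 6249977/126 ≈ 49603.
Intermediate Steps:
p(8*(K + c(E, -4))) + 49603 = 1/(-134 + 8*(5 - 4)) + 49603 = 1/(-134 + 8*1) + 49603 = 1/(-134 + 8) + 49603 = 1/(-126) + 49603 = -1/126 + 49603 = 6249977/126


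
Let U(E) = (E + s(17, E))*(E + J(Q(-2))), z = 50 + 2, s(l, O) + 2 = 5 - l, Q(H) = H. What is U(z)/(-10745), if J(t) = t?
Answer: -380/2149 ≈ -0.17683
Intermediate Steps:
s(l, O) = 3 - l (s(l, O) = -2 + (5 - l) = 3 - l)
z = 52
U(E) = (-14 + E)*(-2 + E) (U(E) = (E + (3 - 1*17))*(E - 2) = (E + (3 - 17))*(-2 + E) = (E - 14)*(-2 + E) = (-14 + E)*(-2 + E))
U(z)/(-10745) = (28 + 52² - 16*52)/(-10745) = (28 + 2704 - 832)*(-1/10745) = 1900*(-1/10745) = -380/2149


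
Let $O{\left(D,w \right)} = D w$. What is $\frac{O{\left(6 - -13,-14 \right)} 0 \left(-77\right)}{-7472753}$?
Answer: $0$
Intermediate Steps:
$\frac{O{\left(6 - -13,-14 \right)} 0 \left(-77\right)}{-7472753} = \frac{\left(6 - -13\right) \left(-14\right) 0 \left(-77\right)}{-7472753} = \left(6 + 13\right) \left(-14\right) 0 \left(-77\right) \left(- \frac{1}{7472753}\right) = 19 \left(-14\right) 0 \left(-77\right) \left(- \frac{1}{7472753}\right) = \left(-266\right) 0 \left(-77\right) \left(- \frac{1}{7472753}\right) = 0 \left(-77\right) \left(- \frac{1}{7472753}\right) = 0 \left(- \frac{1}{7472753}\right) = 0$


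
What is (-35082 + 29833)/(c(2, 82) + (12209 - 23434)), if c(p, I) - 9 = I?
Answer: 5249/11134 ≈ 0.47144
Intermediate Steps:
c(p, I) = 9 + I
(-35082 + 29833)/(c(2, 82) + (12209 - 23434)) = (-35082 + 29833)/((9 + 82) + (12209 - 23434)) = -5249/(91 - 11225) = -5249/(-11134) = -5249*(-1/11134) = 5249/11134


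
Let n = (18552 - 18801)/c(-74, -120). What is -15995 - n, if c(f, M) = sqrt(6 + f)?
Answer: -15995 - 249*I*sqrt(17)/34 ≈ -15995.0 - 30.196*I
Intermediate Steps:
n = 249*I*sqrt(17)/34 (n = (18552 - 18801)/(sqrt(6 - 74)) = -249*(-I*sqrt(17)/34) = -(-249)*I*sqrt(17)/34 = 249*I*sqrt(17)/34 ≈ 30.196*I)
-15995 - n = -15995 - 249*I*sqrt(17)/34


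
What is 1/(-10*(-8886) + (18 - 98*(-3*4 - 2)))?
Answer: 1/90250 ≈ 1.1080e-5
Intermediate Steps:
1/(-10*(-8886) + (18 - 98*(-3*4 - 2))) = 1/(88860 + (18 - 98*(-12 - 2))) = 1/(88860 + (18 - 98*(-14))) = 1/(88860 + (18 + 1372)) = 1/(88860 + 1390) = 1/90250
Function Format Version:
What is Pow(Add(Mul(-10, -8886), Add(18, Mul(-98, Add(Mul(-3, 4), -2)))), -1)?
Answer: Rational(1, 90250) ≈ 1.1080e-5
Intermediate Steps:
Pow(Add(Mul(-10, -8886), Add(18, Mul(-98, Add(Mul(-3, 4), -2)))), -1) = Pow(Add(88860, Add(18, Mul(-98, Add(-12, -2)))), -1) = Pow(Add(88860, Add(18, Mul(-98, -14))), -1) = Pow(Add(88860, Add(18, 1372)), -1) = Pow(Add(88860, 1390), -1) = Pow(90250, -1) = Rational(1, 90250)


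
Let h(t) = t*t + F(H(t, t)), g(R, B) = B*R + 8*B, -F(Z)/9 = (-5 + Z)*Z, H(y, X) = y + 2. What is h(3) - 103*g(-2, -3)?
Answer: 1863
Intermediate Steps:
H(y, X) = 2 + y
F(Z) = -9*Z*(-5 + Z) (F(Z) = -9*(-5 + Z)*Z = -9*Z*(-5 + Z))
g(R, B) = 8*B + B*R
h(t) = t² + 9*(2 + t)*(3 - t) (h(t) = t*t + 9*(2 + t)*(5 - (2 + t)) = t² + 9*(2 + t)*(5 + (-2 - t)) = t² + 9*(2 + t)*(3 - t))
h(3) - 103*g(-2, -3) = (54 - 8*3² + 9*3) - (-309)*(8 - 2) = (54 - 8*9 + 27) - (-309)*6 = (54 - 72 + 27) - 103*(-18) = 9 + 1854 = 1863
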